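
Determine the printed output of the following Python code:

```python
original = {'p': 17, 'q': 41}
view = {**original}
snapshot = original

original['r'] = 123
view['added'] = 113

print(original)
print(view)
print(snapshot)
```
{'p': 17, 'q': 41, 'r': 123}
{'p': 17, 'q': 41, 'added': 113}
{'p': 17, 'q': 41, 'r': 123}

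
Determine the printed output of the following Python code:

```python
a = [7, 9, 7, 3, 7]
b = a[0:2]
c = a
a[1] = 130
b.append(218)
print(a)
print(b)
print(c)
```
[7, 130, 7, 3, 7]
[7, 9, 218]
[7, 130, 7, 3, 7]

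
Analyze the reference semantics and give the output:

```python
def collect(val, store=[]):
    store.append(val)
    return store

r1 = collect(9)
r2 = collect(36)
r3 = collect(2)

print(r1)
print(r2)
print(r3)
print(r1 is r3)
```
[9, 36, 2]
[9, 36, 2]
[9, 36, 2]
True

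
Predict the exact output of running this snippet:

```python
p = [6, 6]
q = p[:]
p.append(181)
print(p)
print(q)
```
[6, 6, 181]
[6, 6]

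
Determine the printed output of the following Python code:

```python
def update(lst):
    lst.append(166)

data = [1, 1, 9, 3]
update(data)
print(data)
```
[1, 1, 9, 3, 166]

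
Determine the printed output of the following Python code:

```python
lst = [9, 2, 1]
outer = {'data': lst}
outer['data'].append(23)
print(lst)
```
[9, 2, 1, 23]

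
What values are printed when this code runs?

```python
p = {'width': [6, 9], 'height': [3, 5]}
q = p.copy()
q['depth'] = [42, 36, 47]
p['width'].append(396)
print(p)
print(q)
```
{'width': [6, 9, 396], 'height': [3, 5]}
{'width': [6, 9, 396], 'height': [3, 5], 'depth': [42, 36, 47]}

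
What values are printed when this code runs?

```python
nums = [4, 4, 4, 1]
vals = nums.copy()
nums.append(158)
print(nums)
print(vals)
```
[4, 4, 4, 1, 158]
[4, 4, 4, 1]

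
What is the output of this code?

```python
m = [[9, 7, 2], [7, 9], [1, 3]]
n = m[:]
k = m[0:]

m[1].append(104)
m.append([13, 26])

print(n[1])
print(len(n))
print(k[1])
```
[7, 9, 104]
3
[7, 9, 104]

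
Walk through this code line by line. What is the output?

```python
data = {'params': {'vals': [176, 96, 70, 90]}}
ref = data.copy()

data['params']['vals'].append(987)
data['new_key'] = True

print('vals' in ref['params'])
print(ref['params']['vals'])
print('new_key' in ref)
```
True
[176, 96, 70, 90, 987]
False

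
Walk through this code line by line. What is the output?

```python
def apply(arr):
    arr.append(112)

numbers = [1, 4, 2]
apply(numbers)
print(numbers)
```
[1, 4, 2, 112]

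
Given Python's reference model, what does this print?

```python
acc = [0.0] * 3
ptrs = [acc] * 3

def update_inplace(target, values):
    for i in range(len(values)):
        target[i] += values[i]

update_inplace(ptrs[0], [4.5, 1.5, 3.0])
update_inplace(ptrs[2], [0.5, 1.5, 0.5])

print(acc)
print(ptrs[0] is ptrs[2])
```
[5.0, 3.0, 3.5]
True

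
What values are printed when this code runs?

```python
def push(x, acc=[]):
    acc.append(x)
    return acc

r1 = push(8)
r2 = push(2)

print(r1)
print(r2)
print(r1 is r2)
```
[8, 2]
[8, 2]
True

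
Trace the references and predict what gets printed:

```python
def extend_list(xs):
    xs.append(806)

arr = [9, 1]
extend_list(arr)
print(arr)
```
[9, 1, 806]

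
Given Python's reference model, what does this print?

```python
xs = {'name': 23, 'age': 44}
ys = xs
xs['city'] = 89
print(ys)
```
{'name': 23, 'age': 44, 'city': 89}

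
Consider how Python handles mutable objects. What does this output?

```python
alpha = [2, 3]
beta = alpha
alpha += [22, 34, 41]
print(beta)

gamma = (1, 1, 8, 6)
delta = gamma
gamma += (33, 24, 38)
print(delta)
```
[2, 3, 22, 34, 41]
(1, 1, 8, 6)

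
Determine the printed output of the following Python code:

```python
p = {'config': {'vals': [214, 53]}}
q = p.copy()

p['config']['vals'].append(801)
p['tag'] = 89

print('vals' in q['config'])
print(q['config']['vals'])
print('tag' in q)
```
True
[214, 53, 801]
False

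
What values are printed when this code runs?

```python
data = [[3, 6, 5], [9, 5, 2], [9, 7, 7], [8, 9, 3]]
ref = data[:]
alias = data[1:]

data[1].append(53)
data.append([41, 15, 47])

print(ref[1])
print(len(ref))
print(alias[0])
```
[9, 5, 2, 53]
4
[9, 5, 2, 53]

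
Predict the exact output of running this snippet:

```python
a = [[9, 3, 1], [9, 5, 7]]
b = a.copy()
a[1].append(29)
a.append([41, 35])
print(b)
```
[[9, 3, 1], [9, 5, 7, 29]]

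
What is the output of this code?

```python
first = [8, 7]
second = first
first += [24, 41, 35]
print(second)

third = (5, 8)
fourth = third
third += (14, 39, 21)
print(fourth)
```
[8, 7, 24, 41, 35]
(5, 8)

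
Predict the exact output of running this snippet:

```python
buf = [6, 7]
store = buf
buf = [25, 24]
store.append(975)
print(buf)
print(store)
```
[25, 24]
[6, 7, 975]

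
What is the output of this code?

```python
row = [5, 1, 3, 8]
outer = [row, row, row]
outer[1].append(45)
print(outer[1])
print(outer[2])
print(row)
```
[5, 1, 3, 8, 45]
[5, 1, 3, 8, 45]
[5, 1, 3, 8, 45]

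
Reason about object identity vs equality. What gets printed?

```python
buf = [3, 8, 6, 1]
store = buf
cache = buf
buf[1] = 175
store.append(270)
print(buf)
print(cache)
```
[3, 175, 6, 1, 270]
[3, 175, 6, 1, 270]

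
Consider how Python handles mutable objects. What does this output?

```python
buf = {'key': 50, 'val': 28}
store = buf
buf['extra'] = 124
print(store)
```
{'key': 50, 'val': 28, 'extra': 124}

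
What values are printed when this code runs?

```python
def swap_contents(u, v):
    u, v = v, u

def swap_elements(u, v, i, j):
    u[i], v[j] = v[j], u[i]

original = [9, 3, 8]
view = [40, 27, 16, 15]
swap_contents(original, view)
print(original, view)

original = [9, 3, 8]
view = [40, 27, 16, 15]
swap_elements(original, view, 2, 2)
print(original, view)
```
[9, 3, 8] [40, 27, 16, 15]
[9, 3, 16] [40, 27, 8, 15]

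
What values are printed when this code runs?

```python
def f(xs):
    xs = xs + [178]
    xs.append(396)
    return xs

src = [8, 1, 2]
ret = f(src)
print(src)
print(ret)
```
[8, 1, 2]
[8, 1, 2, 178, 396]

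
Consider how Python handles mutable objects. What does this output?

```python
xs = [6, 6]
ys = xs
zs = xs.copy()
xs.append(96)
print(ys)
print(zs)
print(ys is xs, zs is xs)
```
[6, 6, 96]
[6, 6]
True False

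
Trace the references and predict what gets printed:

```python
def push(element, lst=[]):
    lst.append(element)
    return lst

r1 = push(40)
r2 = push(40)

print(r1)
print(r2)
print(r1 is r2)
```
[40, 40]
[40, 40]
True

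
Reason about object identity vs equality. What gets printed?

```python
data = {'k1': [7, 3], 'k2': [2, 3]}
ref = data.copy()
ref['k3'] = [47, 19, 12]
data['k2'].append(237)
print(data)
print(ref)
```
{'k1': [7, 3], 'k2': [2, 3, 237]}
{'k1': [7, 3], 'k2': [2, 3, 237], 'k3': [47, 19, 12]}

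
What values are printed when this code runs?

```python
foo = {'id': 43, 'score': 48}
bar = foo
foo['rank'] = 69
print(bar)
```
{'id': 43, 'score': 48, 'rank': 69}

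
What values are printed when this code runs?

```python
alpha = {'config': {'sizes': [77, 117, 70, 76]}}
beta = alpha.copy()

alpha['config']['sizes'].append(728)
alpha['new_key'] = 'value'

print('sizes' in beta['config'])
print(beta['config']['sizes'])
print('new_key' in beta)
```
True
[77, 117, 70, 76, 728]
False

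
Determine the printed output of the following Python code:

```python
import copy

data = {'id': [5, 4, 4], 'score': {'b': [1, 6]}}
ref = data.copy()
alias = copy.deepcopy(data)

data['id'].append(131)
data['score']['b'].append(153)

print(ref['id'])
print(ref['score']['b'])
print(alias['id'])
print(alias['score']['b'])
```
[5, 4, 4, 131]
[1, 6, 153]
[5, 4, 4]
[1, 6]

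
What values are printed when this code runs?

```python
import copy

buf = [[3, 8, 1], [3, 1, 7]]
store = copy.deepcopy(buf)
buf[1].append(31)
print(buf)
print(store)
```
[[3, 8, 1], [3, 1, 7, 31]]
[[3, 8, 1], [3, 1, 7]]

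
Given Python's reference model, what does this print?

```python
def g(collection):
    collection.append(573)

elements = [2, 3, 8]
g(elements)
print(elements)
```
[2, 3, 8, 573]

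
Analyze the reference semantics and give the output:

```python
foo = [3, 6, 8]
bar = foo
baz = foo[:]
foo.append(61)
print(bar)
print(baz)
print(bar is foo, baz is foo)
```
[3, 6, 8, 61]
[3, 6, 8]
True False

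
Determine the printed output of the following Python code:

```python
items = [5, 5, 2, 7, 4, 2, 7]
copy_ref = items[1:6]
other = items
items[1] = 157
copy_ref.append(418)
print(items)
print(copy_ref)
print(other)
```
[5, 157, 2, 7, 4, 2, 7]
[5, 2, 7, 4, 2, 418]
[5, 157, 2, 7, 4, 2, 7]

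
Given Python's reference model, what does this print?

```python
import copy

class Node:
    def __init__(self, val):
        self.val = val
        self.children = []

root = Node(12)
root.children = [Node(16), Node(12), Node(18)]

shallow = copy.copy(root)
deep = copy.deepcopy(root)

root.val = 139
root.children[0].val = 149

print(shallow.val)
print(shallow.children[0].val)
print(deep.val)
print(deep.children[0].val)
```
12
149
12
16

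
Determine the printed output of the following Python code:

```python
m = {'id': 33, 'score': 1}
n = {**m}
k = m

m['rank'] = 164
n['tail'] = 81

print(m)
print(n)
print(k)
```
{'id': 33, 'score': 1, 'rank': 164}
{'id': 33, 'score': 1, 'tail': 81}
{'id': 33, 'score': 1, 'rank': 164}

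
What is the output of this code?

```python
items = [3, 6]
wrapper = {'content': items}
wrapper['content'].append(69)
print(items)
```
[3, 6, 69]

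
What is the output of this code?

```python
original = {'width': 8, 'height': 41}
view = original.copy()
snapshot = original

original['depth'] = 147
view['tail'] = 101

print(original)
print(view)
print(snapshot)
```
{'width': 8, 'height': 41, 'depth': 147}
{'width': 8, 'height': 41, 'tail': 101}
{'width': 8, 'height': 41, 'depth': 147}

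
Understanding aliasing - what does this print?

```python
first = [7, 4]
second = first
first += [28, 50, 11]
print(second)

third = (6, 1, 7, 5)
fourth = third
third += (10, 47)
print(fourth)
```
[7, 4, 28, 50, 11]
(6, 1, 7, 5)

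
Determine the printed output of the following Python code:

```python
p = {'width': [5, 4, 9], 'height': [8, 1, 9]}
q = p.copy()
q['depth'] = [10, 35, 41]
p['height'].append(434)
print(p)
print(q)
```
{'width': [5, 4, 9], 'height': [8, 1, 9, 434]}
{'width': [5, 4, 9], 'height': [8, 1, 9, 434], 'depth': [10, 35, 41]}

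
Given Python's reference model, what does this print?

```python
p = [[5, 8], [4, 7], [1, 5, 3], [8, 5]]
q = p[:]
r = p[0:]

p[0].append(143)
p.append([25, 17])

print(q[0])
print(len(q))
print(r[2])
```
[5, 8, 143]
4
[1, 5, 3]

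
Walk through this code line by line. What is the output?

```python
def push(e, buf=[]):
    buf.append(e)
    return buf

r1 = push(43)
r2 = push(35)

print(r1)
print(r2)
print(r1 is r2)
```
[43, 35]
[43, 35]
True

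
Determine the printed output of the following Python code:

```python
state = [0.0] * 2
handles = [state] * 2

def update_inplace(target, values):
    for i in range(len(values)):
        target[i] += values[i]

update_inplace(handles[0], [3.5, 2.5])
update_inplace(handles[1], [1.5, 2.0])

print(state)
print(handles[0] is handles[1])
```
[5.0, 4.5]
True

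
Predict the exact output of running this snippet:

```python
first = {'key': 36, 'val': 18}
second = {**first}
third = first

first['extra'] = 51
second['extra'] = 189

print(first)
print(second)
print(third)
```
{'key': 36, 'val': 18, 'extra': 51}
{'key': 36, 'val': 18, 'extra': 189}
{'key': 36, 'val': 18, 'extra': 51}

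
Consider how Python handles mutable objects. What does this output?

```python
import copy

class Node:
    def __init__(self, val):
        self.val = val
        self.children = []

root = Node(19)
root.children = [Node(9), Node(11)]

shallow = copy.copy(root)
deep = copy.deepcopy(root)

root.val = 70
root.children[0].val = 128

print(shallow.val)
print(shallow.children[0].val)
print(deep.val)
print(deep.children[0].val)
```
19
128
19
9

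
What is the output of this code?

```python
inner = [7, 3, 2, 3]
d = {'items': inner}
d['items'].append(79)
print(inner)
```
[7, 3, 2, 3, 79]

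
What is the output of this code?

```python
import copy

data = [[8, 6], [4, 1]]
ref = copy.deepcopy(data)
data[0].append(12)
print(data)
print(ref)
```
[[8, 6, 12], [4, 1]]
[[8, 6], [4, 1]]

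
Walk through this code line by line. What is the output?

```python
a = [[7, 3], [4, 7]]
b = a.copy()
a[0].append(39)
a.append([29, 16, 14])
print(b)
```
[[7, 3, 39], [4, 7]]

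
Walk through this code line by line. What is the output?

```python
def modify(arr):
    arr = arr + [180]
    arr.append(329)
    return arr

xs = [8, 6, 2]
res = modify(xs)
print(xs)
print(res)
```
[8, 6, 2]
[8, 6, 2, 180, 329]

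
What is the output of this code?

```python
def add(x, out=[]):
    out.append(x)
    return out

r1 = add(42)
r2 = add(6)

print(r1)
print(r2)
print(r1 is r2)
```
[42, 6]
[42, 6]
True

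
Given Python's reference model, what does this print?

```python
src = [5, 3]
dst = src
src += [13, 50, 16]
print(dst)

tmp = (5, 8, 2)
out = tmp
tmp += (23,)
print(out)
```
[5, 3, 13, 50, 16]
(5, 8, 2)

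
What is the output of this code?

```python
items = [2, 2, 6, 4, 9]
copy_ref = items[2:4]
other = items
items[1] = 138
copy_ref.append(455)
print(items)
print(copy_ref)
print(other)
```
[2, 138, 6, 4, 9]
[6, 4, 455]
[2, 138, 6, 4, 9]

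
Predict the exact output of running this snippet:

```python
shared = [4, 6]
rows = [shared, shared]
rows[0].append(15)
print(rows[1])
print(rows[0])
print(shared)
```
[4, 6, 15]
[4, 6, 15]
[4, 6, 15]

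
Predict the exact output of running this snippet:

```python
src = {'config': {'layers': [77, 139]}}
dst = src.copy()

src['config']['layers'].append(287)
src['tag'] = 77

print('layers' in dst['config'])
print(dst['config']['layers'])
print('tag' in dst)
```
True
[77, 139, 287]
False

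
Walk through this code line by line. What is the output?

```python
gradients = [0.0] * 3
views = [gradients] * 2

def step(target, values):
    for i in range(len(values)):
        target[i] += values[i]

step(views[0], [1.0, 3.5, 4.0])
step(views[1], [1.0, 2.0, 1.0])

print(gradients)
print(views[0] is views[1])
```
[2.0, 5.5, 5.0]
True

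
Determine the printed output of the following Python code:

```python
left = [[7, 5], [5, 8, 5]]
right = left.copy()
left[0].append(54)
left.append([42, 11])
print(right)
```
[[7, 5, 54], [5, 8, 5]]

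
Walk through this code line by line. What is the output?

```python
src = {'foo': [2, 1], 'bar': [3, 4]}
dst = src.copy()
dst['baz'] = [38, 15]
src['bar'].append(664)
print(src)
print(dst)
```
{'foo': [2, 1], 'bar': [3, 4, 664]}
{'foo': [2, 1], 'bar': [3, 4, 664], 'baz': [38, 15]}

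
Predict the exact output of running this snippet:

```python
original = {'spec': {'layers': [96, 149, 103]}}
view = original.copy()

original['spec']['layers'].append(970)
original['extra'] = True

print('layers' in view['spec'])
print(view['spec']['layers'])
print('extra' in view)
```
True
[96, 149, 103, 970]
False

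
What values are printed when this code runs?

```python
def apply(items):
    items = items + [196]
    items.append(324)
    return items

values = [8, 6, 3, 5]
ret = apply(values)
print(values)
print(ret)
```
[8, 6, 3, 5]
[8, 6, 3, 5, 196, 324]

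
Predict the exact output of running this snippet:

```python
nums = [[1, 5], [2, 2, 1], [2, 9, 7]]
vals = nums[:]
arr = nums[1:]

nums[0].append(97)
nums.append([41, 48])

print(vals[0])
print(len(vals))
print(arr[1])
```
[1, 5, 97]
3
[2, 9, 7]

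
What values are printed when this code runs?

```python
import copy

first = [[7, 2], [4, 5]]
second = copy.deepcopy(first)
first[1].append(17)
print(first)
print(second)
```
[[7, 2], [4, 5, 17]]
[[7, 2], [4, 5]]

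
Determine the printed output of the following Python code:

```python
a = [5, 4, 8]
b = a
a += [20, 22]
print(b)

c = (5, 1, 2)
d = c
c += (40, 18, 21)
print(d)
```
[5, 4, 8, 20, 22]
(5, 1, 2)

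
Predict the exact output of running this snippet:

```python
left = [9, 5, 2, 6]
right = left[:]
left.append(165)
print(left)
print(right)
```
[9, 5, 2, 6, 165]
[9, 5, 2, 6]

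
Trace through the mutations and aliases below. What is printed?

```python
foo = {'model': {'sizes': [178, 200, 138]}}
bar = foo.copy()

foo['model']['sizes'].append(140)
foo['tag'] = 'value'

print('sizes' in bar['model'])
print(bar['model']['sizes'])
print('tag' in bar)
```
True
[178, 200, 138, 140]
False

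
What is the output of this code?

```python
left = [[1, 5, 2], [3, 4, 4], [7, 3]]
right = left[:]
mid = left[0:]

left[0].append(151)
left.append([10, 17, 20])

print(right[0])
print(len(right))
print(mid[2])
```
[1, 5, 2, 151]
3
[7, 3]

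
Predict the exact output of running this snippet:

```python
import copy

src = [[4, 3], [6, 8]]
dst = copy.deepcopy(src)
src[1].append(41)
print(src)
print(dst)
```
[[4, 3], [6, 8, 41]]
[[4, 3], [6, 8]]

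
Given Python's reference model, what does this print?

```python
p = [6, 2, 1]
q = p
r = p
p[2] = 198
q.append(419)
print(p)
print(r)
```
[6, 2, 198, 419]
[6, 2, 198, 419]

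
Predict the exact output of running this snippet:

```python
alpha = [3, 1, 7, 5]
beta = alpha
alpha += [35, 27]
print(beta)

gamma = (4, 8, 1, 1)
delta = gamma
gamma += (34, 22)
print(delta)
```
[3, 1, 7, 5, 35, 27]
(4, 8, 1, 1)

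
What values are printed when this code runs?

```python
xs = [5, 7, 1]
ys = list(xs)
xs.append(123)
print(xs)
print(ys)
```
[5, 7, 1, 123]
[5, 7, 1]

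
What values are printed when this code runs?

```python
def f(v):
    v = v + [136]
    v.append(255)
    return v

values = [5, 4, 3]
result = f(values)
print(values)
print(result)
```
[5, 4, 3]
[5, 4, 3, 136, 255]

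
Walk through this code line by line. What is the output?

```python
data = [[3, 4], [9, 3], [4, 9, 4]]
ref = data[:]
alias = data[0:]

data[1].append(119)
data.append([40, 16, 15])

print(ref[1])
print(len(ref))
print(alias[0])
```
[9, 3, 119]
3
[3, 4]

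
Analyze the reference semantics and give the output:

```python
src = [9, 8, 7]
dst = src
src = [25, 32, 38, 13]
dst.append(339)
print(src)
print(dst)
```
[25, 32, 38, 13]
[9, 8, 7, 339]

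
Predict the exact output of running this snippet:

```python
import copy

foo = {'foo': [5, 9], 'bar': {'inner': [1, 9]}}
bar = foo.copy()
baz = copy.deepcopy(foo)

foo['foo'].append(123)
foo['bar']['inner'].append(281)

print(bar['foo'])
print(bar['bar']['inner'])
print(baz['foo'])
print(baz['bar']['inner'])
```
[5, 9, 123]
[1, 9, 281]
[5, 9]
[1, 9]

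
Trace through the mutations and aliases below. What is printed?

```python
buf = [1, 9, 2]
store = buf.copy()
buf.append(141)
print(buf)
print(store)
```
[1, 9, 2, 141]
[1, 9, 2]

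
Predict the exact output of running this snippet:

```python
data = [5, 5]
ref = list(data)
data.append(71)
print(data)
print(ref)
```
[5, 5, 71]
[5, 5]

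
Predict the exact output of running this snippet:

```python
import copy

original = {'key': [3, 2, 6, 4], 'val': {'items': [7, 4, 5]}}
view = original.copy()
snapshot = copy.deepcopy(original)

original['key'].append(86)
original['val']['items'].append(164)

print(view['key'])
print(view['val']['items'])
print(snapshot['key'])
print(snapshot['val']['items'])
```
[3, 2, 6, 4, 86]
[7, 4, 5, 164]
[3, 2, 6, 4]
[7, 4, 5]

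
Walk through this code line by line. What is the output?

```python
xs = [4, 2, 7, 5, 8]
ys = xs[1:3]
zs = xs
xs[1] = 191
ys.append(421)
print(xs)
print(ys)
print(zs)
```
[4, 191, 7, 5, 8]
[2, 7, 421]
[4, 191, 7, 5, 8]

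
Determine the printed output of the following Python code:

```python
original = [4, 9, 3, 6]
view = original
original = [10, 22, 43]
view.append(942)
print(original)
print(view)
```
[10, 22, 43]
[4, 9, 3, 6, 942]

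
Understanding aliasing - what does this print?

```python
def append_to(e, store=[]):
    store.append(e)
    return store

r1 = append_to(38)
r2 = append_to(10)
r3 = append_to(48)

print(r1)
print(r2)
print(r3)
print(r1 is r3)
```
[38, 10, 48]
[38, 10, 48]
[38, 10, 48]
True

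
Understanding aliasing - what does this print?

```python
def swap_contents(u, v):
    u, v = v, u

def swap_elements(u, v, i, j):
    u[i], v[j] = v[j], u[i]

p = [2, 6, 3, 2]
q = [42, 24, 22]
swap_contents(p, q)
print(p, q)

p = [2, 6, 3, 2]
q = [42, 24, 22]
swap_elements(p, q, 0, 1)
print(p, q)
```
[2, 6, 3, 2] [42, 24, 22]
[24, 6, 3, 2] [42, 2, 22]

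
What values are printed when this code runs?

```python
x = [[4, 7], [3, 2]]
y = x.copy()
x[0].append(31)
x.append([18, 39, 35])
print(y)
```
[[4, 7, 31], [3, 2]]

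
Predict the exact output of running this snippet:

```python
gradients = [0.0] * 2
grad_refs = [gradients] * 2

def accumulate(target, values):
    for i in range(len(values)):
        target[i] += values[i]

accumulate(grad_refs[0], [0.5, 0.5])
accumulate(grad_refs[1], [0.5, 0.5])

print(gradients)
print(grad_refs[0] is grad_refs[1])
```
[1.0, 1.0]
True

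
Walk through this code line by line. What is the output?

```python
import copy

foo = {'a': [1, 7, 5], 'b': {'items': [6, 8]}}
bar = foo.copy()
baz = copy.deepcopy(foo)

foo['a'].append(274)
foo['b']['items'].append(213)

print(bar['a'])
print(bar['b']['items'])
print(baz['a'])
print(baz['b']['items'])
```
[1, 7, 5, 274]
[6, 8, 213]
[1, 7, 5]
[6, 8]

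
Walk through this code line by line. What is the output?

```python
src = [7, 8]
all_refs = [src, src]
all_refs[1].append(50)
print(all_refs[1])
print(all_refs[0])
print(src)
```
[7, 8, 50]
[7, 8, 50]
[7, 8, 50]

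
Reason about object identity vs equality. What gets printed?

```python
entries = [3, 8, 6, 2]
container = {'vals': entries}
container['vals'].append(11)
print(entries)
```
[3, 8, 6, 2, 11]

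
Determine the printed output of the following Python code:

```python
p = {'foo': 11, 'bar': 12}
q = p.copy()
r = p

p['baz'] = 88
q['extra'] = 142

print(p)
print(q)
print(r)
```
{'foo': 11, 'bar': 12, 'baz': 88}
{'foo': 11, 'bar': 12, 'extra': 142}
{'foo': 11, 'bar': 12, 'baz': 88}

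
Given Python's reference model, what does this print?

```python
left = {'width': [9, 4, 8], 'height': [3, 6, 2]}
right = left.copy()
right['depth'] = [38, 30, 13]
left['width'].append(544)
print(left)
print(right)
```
{'width': [9, 4, 8, 544], 'height': [3, 6, 2]}
{'width': [9, 4, 8, 544], 'height': [3, 6, 2], 'depth': [38, 30, 13]}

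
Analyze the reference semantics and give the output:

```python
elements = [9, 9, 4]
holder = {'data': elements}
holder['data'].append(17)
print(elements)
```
[9, 9, 4, 17]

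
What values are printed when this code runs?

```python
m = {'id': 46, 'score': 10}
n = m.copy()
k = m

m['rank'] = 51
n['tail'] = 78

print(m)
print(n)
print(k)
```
{'id': 46, 'score': 10, 'rank': 51}
{'id': 46, 'score': 10, 'tail': 78}
{'id': 46, 'score': 10, 'rank': 51}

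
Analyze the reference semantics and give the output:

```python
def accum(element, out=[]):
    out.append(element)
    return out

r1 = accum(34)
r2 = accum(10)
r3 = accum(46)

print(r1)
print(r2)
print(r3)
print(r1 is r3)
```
[34, 10, 46]
[34, 10, 46]
[34, 10, 46]
True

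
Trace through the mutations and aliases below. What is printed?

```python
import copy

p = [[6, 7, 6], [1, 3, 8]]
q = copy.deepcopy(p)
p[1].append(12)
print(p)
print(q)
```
[[6, 7, 6], [1, 3, 8, 12]]
[[6, 7, 6], [1, 3, 8]]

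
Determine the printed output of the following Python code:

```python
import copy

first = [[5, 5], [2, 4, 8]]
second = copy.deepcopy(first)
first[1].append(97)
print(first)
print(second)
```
[[5, 5], [2, 4, 8, 97]]
[[5, 5], [2, 4, 8]]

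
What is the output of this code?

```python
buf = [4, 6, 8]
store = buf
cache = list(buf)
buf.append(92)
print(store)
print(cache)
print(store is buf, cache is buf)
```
[4, 6, 8, 92]
[4, 6, 8]
True False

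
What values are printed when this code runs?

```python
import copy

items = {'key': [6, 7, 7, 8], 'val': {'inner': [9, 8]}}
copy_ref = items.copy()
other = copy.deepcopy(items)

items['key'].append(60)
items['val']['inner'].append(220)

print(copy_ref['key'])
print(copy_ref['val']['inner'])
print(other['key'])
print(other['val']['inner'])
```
[6, 7, 7, 8, 60]
[9, 8, 220]
[6, 7, 7, 8]
[9, 8]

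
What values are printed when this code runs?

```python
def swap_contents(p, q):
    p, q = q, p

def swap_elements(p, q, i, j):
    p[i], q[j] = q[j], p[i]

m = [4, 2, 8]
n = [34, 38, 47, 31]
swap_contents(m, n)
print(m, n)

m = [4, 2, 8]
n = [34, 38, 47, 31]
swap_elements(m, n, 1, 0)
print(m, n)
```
[4, 2, 8] [34, 38, 47, 31]
[4, 34, 8] [2, 38, 47, 31]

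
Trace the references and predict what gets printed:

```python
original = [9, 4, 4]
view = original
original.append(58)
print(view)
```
[9, 4, 4, 58]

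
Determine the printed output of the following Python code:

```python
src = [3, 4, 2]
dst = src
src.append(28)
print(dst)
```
[3, 4, 2, 28]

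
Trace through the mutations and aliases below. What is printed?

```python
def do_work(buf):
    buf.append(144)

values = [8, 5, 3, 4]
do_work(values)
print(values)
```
[8, 5, 3, 4, 144]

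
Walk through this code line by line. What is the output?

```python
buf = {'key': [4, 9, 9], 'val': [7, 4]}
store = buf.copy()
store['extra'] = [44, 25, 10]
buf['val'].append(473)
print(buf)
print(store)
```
{'key': [4, 9, 9], 'val': [7, 4, 473]}
{'key': [4, 9, 9], 'val': [7, 4, 473], 'extra': [44, 25, 10]}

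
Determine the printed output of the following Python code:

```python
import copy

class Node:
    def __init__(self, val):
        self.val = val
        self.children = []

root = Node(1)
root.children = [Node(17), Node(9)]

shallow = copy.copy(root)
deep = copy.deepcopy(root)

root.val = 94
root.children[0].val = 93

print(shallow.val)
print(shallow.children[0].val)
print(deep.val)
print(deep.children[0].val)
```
1
93
1
17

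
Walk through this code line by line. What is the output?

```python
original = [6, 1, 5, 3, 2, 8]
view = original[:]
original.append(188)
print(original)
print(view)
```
[6, 1, 5, 3, 2, 8, 188]
[6, 1, 5, 3, 2, 8]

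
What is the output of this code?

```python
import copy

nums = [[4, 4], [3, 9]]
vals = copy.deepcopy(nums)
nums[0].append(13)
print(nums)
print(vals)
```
[[4, 4, 13], [3, 9]]
[[4, 4], [3, 9]]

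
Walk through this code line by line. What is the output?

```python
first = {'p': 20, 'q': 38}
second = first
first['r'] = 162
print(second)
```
{'p': 20, 'q': 38, 'r': 162}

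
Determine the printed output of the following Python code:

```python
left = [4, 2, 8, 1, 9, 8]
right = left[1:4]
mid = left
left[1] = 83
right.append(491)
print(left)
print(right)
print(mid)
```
[4, 83, 8, 1, 9, 8]
[2, 8, 1, 491]
[4, 83, 8, 1, 9, 8]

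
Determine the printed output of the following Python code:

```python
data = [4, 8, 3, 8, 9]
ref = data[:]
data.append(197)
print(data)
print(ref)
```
[4, 8, 3, 8, 9, 197]
[4, 8, 3, 8, 9]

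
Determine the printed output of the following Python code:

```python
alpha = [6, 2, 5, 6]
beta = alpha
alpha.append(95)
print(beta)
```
[6, 2, 5, 6, 95]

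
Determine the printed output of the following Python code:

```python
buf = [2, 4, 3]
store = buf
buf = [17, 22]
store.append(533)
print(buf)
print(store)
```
[17, 22]
[2, 4, 3, 533]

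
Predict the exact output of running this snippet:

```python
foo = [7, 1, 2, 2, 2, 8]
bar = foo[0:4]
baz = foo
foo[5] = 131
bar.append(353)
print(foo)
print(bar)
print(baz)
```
[7, 1, 2, 2, 2, 131]
[7, 1, 2, 2, 353]
[7, 1, 2, 2, 2, 131]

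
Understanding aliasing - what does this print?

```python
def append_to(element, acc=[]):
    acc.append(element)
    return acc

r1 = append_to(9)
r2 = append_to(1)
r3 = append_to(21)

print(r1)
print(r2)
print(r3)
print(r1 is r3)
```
[9, 1, 21]
[9, 1, 21]
[9, 1, 21]
True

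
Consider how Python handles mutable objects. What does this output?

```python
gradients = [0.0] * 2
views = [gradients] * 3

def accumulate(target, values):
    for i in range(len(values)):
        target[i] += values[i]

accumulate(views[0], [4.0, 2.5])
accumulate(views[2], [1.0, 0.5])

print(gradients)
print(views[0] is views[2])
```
[5.0, 3.0]
True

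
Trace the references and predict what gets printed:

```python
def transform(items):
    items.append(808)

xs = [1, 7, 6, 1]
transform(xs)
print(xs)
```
[1, 7, 6, 1, 808]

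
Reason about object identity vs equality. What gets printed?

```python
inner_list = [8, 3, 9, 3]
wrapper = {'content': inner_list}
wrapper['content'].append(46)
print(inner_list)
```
[8, 3, 9, 3, 46]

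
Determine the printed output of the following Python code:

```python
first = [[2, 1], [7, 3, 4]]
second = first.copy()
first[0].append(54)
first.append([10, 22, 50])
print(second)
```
[[2, 1, 54], [7, 3, 4]]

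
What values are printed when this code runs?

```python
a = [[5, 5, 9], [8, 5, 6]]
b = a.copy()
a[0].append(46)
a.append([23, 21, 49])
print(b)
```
[[5, 5, 9, 46], [8, 5, 6]]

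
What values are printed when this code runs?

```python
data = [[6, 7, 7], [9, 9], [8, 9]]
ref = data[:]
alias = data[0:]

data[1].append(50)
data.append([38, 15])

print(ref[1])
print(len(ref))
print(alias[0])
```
[9, 9, 50]
3
[6, 7, 7]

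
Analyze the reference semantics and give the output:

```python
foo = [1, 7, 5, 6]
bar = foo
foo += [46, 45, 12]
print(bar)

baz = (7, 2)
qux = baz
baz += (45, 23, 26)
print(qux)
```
[1, 7, 5, 6, 46, 45, 12]
(7, 2)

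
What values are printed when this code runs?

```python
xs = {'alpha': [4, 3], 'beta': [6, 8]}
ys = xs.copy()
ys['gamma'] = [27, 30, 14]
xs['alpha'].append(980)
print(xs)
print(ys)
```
{'alpha': [4, 3, 980], 'beta': [6, 8]}
{'alpha': [4, 3, 980], 'beta': [6, 8], 'gamma': [27, 30, 14]}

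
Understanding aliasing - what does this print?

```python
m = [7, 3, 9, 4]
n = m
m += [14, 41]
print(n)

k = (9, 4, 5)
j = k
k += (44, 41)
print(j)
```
[7, 3, 9, 4, 14, 41]
(9, 4, 5)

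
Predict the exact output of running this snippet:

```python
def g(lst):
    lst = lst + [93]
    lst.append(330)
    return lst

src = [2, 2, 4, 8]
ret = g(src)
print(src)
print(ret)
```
[2, 2, 4, 8]
[2, 2, 4, 8, 93, 330]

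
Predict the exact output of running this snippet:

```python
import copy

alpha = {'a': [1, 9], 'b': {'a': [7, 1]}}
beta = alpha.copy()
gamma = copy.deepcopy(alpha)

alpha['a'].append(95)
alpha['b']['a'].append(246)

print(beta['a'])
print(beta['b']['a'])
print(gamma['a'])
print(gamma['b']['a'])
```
[1, 9, 95]
[7, 1, 246]
[1, 9]
[7, 1]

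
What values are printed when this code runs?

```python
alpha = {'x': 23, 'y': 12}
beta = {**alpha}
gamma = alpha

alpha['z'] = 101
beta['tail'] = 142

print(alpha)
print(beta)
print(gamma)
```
{'x': 23, 'y': 12, 'z': 101}
{'x': 23, 'y': 12, 'tail': 142}
{'x': 23, 'y': 12, 'z': 101}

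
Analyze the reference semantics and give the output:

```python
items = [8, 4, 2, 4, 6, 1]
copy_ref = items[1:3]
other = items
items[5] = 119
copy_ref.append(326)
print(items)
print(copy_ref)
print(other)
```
[8, 4, 2, 4, 6, 119]
[4, 2, 326]
[8, 4, 2, 4, 6, 119]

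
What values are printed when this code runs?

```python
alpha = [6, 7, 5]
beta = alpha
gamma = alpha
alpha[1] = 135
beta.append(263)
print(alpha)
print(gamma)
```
[6, 135, 5, 263]
[6, 135, 5, 263]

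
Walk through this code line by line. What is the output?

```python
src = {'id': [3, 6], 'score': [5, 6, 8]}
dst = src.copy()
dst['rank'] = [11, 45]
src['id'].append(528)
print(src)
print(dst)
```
{'id': [3, 6, 528], 'score': [5, 6, 8]}
{'id': [3, 6, 528], 'score': [5, 6, 8], 'rank': [11, 45]}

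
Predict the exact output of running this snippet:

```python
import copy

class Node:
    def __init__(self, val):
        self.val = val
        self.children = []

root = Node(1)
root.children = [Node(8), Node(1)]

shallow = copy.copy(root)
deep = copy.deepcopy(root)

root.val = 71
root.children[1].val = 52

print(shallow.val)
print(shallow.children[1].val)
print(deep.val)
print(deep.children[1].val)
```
1
52
1
1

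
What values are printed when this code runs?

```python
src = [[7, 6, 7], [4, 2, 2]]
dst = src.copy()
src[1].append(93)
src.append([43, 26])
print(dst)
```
[[7, 6, 7], [4, 2, 2, 93]]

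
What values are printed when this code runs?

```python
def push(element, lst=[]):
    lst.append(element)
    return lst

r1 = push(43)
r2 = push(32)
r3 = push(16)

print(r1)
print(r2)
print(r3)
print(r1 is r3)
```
[43, 32, 16]
[43, 32, 16]
[43, 32, 16]
True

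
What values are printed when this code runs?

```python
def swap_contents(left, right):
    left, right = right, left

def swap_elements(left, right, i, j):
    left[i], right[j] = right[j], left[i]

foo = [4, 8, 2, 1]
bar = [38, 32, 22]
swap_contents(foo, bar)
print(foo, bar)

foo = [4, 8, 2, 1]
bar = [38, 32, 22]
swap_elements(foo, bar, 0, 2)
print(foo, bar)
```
[4, 8, 2, 1] [38, 32, 22]
[22, 8, 2, 1] [38, 32, 4]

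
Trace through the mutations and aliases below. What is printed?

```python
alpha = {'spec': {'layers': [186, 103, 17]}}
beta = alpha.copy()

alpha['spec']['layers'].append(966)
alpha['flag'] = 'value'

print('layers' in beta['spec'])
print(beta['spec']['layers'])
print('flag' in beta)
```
True
[186, 103, 17, 966]
False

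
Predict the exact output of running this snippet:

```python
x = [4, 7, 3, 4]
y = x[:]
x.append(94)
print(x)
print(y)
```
[4, 7, 3, 4, 94]
[4, 7, 3, 4]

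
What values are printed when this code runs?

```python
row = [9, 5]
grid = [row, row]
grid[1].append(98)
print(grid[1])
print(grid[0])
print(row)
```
[9, 5, 98]
[9, 5, 98]
[9, 5, 98]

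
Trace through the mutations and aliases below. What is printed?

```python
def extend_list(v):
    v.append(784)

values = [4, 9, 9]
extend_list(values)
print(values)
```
[4, 9, 9, 784]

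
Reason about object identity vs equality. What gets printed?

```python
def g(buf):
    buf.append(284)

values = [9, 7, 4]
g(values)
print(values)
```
[9, 7, 4, 284]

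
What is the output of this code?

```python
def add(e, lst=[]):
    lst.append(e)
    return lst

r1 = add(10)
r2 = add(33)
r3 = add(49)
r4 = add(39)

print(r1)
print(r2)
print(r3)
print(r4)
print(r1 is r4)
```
[10, 33, 49, 39]
[10, 33, 49, 39]
[10, 33, 49, 39]
[10, 33, 49, 39]
True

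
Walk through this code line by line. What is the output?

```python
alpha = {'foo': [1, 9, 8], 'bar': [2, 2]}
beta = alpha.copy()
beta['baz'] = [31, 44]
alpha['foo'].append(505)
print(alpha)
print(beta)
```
{'foo': [1, 9, 8, 505], 'bar': [2, 2]}
{'foo': [1, 9, 8, 505], 'bar': [2, 2], 'baz': [31, 44]}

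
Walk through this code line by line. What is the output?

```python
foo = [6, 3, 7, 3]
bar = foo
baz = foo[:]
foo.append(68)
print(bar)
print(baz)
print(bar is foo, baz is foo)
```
[6, 3, 7, 3, 68]
[6, 3, 7, 3]
True False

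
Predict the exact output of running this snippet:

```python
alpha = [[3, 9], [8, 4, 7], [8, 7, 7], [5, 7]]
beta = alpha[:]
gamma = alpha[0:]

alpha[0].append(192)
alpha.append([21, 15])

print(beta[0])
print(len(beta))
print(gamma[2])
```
[3, 9, 192]
4
[8, 7, 7]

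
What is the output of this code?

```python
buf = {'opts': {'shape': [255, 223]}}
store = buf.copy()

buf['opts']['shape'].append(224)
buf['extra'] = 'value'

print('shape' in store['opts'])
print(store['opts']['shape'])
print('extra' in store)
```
True
[255, 223, 224]
False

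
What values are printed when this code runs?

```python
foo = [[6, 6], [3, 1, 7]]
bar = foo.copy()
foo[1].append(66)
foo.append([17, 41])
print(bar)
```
[[6, 6], [3, 1, 7, 66]]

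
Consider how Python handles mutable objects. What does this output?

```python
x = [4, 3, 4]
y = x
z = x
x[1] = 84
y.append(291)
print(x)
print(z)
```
[4, 84, 4, 291]
[4, 84, 4, 291]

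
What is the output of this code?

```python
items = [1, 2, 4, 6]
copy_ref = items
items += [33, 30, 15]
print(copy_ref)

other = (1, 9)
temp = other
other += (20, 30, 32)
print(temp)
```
[1, 2, 4, 6, 33, 30, 15]
(1, 9)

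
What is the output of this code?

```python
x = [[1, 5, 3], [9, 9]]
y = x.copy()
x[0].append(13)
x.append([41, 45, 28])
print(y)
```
[[1, 5, 3, 13], [9, 9]]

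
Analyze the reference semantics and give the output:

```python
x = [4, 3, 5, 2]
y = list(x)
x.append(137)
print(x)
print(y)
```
[4, 3, 5, 2, 137]
[4, 3, 5, 2]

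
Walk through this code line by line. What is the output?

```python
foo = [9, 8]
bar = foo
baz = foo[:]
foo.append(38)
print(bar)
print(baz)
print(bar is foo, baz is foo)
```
[9, 8, 38]
[9, 8]
True False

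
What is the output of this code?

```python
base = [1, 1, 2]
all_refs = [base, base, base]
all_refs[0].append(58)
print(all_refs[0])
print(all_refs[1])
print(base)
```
[1, 1, 2, 58]
[1, 1, 2, 58]
[1, 1, 2, 58]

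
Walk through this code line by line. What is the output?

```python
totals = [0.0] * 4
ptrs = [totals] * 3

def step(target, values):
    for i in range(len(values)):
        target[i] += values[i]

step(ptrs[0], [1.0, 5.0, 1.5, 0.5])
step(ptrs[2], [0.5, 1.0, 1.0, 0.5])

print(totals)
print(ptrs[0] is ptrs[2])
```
[1.5, 6.0, 2.5, 1.0]
True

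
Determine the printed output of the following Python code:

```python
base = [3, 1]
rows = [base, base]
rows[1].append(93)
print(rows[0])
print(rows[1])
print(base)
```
[3, 1, 93]
[3, 1, 93]
[3, 1, 93]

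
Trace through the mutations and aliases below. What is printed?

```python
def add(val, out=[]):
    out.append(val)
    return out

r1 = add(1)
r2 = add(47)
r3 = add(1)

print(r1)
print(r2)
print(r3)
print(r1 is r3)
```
[1, 47, 1]
[1, 47, 1]
[1, 47, 1]
True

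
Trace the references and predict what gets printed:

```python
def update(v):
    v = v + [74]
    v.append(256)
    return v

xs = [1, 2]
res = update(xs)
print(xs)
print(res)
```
[1, 2]
[1, 2, 74, 256]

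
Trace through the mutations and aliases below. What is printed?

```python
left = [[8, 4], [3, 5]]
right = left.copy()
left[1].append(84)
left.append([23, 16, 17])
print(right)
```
[[8, 4], [3, 5, 84]]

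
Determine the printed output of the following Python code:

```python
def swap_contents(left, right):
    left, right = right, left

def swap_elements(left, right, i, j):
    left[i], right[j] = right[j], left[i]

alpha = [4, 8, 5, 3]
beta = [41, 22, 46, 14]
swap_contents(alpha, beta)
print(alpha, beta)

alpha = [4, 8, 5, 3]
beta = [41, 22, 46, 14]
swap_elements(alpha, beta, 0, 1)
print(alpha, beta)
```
[4, 8, 5, 3] [41, 22, 46, 14]
[22, 8, 5, 3] [41, 4, 46, 14]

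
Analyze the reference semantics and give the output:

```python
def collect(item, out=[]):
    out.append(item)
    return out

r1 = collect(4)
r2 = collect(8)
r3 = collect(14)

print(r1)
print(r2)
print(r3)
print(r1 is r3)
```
[4, 8, 14]
[4, 8, 14]
[4, 8, 14]
True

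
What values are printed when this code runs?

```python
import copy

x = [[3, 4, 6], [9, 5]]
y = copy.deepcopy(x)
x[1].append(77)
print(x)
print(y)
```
[[3, 4, 6], [9, 5, 77]]
[[3, 4, 6], [9, 5]]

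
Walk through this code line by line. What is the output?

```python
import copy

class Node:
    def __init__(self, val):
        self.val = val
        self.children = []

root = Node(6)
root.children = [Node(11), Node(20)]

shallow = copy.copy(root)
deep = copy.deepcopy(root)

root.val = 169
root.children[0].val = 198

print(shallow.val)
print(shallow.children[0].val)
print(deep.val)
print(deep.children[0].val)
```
6
198
6
11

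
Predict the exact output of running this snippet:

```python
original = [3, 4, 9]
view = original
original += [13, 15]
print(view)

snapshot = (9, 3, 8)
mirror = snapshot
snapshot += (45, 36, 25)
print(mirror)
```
[3, 4, 9, 13, 15]
(9, 3, 8)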